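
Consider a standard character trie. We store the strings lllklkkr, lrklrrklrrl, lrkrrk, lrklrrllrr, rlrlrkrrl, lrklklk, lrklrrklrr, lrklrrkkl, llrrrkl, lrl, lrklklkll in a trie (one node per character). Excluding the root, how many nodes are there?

47

For each word, the new-node count is its length minus the longest prefix already in the trie:
  "lllklkkr" → 8 new (l, l, l, k, l, k, k, r)
  "lrklrrklrrl" → prefix "l" already present; 10 new (r, k, l, r, r, k, l, r, r, l)
  "lrkrrk" → prefix "lrk" already present; 3 new (r, r, k)
  "lrklrrllrr" → prefix "lrklrr" already present; 4 new (l, l, r, r)
  "rlrlrkrrl" → 9 new (r, l, r, l, r, k, r, r, l)
  "lrklklk" → prefix "lrkl" already present; 3 new (k, l, k)
  "lrklrrklrr" → prefix "lrklrrklrr" already present; 0 new (none)
  "lrklrrkkl" → prefix "lrklrrk" already present; 2 new (k, l)
  "llrrrkl" → prefix "ll" already present; 5 new (r, r, r, k, l)
  "lrl" → prefix "lr" already present; 1 new (l)
  "lrklklkll" → prefix "lrklklk" already present; 2 new (l, l)
Total nodes = 8 + 10 + 3 + 4 + 9 + 3 + 0 + 2 + 5 + 1 + 2 = 47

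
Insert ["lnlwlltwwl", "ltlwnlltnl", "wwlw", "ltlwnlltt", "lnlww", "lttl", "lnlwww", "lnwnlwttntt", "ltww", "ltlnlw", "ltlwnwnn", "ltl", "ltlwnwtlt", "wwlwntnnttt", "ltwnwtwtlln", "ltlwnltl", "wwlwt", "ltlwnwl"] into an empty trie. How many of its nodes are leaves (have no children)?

15

Leaves are exactly the stored words that no other stored word extends.
Those words: "lnlwlltwwl", "lnlwww", "lnwnlwttntt", "ltlnlw", "ltlwnlltnl", "ltlwnlltt", "ltlwnltl", "ltlwnwl", "ltlwnwnn", "ltlwnwtlt", "lttl", "ltwnwtwtlln", "ltww", "wwlwntnnttt", "wwlwt"
Leaf count: 15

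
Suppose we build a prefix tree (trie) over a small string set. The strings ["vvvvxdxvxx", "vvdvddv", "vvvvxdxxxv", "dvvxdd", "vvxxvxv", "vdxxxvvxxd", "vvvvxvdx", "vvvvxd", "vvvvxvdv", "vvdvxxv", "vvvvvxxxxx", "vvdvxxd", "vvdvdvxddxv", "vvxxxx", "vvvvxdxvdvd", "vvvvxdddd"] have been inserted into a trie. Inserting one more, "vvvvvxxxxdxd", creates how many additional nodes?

The longest prefix of "vvvvvxxxxdxd" already in the trie is "vvvvvxxxx" (length 9).
So 12 − 9 = 3 new nodes.

3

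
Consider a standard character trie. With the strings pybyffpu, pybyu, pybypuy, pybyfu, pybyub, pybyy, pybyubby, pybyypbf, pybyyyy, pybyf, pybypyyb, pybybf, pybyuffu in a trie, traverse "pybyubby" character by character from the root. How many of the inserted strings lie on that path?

3

Traverse "pybyubby" character by character; count nodes along the way that are marked as word ends.
Prefixes of the query that are stored words: "pybyu", "pybyub", "pybyubby"
Count: 3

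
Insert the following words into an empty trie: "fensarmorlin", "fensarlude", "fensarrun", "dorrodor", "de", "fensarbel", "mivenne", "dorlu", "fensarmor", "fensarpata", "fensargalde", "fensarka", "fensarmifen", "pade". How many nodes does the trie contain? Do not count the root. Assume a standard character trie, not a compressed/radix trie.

Count nodes per top-level branch (shared prefixes stored once):
  'd'-branch (de, dorlu, dorrodor): 11 nodes
  'f'-branch (fensarbel, fensargalde, fensarka, fensarlude, fensarmifen, fensarmor, fensarmorlin, fensarpata, fensarrun): 37 nodes
  'm'-branch (mivenne): 7 nodes
  'p'-branch (pade): 4 nodes
Sum: 59

59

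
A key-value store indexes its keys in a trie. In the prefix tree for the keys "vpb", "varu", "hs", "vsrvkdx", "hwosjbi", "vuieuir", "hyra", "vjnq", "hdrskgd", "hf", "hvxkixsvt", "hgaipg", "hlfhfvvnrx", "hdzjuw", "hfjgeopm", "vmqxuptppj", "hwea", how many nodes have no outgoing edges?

A leaf is a node with no children — equivalently, the end of a word that is not a proper prefix of any other stored word.
Those words: "hdrskgd", "hdzjuw", "hfjgeopm", "hgaipg", "hlfhfvvnrx", "hs", "hvxkixsvt", "hwea", "hwosjbi", "hyra", "varu", "vjnq", "vmqxuptppj", "vpb", "vsrvkdx", "vuieuir"
Leaf count: 16

16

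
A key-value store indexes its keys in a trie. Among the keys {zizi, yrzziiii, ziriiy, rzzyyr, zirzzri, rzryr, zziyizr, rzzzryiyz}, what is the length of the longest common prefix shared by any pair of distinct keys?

3

Equivalently: take the maximum, over all pairs, of their longest common prefix length.
e.g. "rzzyyr" and "rzzzryiyz" share the prefix "rzz" of length 3; no pair shares a longer one.
Longest shared-prefix length: 3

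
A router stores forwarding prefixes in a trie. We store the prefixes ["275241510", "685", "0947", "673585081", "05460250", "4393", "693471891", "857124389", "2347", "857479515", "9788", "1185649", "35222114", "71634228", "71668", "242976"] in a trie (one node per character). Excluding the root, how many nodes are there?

Insert word by word; a character creates a node only if that edge doesn't already exist:
  "275241510" → 9 new (2, 7, 5, 2, 4, 1, 5, 1, 0)
  "685" → 3 new (6, 8, 5)
  "0947" → 4 new (0, 9, 4, 7)
  "673585081" → prefix "6" already present; 8 new (7, 3, 5, 8, 5, 0, 8, 1)
  "05460250" → prefix "0" already present; 7 new (5, 4, 6, 0, 2, 5, 0)
  "4393" → 4 new (4, 3, 9, 3)
  "693471891" → prefix "6" already present; 8 new (9, 3, 4, 7, 1, 8, 9, 1)
  "857124389" → 9 new (8, 5, 7, 1, 2, 4, 3, 8, 9)
  "2347" → prefix "2" already present; 3 new (3, 4, 7)
  "857479515" → prefix "857" already present; 6 new (4, 7, 9, 5, 1, 5)
  "9788" → 4 new (9, 7, 8, 8)
  "1185649" → 7 new (1, 1, 8, 5, 6, 4, 9)
  "35222114" → 8 new (3, 5, 2, 2, 2, 1, 1, 4)
  "71634228" → 8 new (7, 1, 6, 3, 4, 2, 2, 8)
  "71668" → prefix "716" already present; 2 new (6, 8)
  "242976" → prefix "2" already present; 5 new (4, 2, 9, 7, 6)
Total nodes = 9 + 3 + 4 + 8 + 7 + 4 + 8 + 9 + 3 + 6 + 4 + 7 + 8 + 8 + 2 + 5 = 95

95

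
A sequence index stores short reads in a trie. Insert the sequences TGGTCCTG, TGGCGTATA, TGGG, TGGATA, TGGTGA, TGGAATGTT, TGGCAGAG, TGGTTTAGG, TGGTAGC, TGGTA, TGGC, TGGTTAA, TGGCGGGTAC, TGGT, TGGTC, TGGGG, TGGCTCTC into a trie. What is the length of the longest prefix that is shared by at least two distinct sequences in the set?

5

Look for the deepest trie node that still has at least two words in its subtree.
e.g. "TGGCGGGTAC" and "TGGCGTATA" share the prefix "TGGCG" of length 5; no pair shares a longer one.
Longest shared-prefix length: 5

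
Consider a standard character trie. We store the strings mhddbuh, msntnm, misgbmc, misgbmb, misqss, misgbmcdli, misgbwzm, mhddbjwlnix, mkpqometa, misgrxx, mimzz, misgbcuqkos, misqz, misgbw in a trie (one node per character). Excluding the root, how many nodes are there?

For each word, the new-node count is its length minus the longest prefix already in the trie:
  "mhddbuh" → 7 new (m, h, d, d, b, u, h)
  "msntnm" → prefix "m" already present; 5 new (s, n, t, n, m)
  "misgbmc" → prefix "m" already present; 6 new (i, s, g, b, m, c)
  "misgbmb" → prefix "misgbm" already present; 1 new (b)
  "misqss" → prefix "mis" already present; 3 new (q, s, s)
  "misgbmcdli" → prefix "misgbmc" already present; 3 new (d, l, i)
  "misgbwzm" → prefix "misgb" already present; 3 new (w, z, m)
  "mhddbjwlnix" → prefix "mhddb" already present; 6 new (j, w, l, n, i, x)
  "mkpqometa" → prefix "m" already present; 8 new (k, p, q, o, m, e, t, a)
  "misgrxx" → prefix "misg" already present; 3 new (r, x, x)
  "mimzz" → prefix "mi" already present; 3 new (m, z, z)
  "misgbcuqkos" → prefix "misgb" already present; 6 new (c, u, q, k, o, s)
  "misqz" → prefix "misq" already present; 1 new (z)
  "misgbw" → prefix "misgbw" already present; 0 new (none)
Total nodes = 7 + 5 + 6 + 1 + 3 + 3 + 3 + 6 + 8 + 3 + 3 + 6 + 1 + 0 = 55

55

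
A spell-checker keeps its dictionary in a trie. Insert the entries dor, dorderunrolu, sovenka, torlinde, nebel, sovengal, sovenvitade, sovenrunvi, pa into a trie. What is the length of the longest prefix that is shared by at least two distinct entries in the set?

Look for the deepest trie node that still has at least two words in its subtree.
"sovengal" and "sovenka" agree on "soven" (5 characters) before diverging; nothing deeper is shared.
Longest shared-prefix length: 5

5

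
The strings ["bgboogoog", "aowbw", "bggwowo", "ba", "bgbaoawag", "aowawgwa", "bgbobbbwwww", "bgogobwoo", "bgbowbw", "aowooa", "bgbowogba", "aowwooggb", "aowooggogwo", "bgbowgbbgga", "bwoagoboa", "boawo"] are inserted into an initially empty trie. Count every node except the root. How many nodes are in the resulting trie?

85

Trace insertions, counting only characters that open a new branch:
  "bgboogoog" → 9 new (b, g, b, o, o, g, o, o, g)
  "aowbw" → 5 new (a, o, w, b, w)
  "bggwowo" → prefix "bg" already present; 5 new (g, w, o, w, o)
  "ba" → prefix "b" already present; 1 new (a)
  "bgbaoawag" → prefix "bgb" already present; 6 new (a, o, a, w, a, g)
  "aowawgwa" → prefix "aow" already present; 5 new (a, w, g, w, a)
  "bgbobbbwwww" → prefix "bgbo" already present; 7 new (b, b, b, w, w, w, w)
  "bgogobwoo" → prefix "bg" already present; 7 new (o, g, o, b, w, o, o)
  "bgbowbw" → prefix "bgbo" already present; 3 new (w, b, w)
  "aowooa" → prefix "aow" already present; 3 new (o, o, a)
  "bgbowogba" → prefix "bgbow" already present; 4 new (o, g, b, a)
  "aowwooggb" → prefix "aow" already present; 6 new (w, o, o, g, g, b)
  "aowooggogwo" → prefix "aowoo" already present; 6 new (g, g, o, g, w, o)
  "bgbowgbbgga" → prefix "bgbow" already present; 6 new (g, b, b, g, g, a)
  "bwoagoboa" → prefix "b" already present; 8 new (w, o, a, g, o, b, o, a)
  "boawo" → prefix "b" already present; 4 new (o, a, w, o)
Total nodes = 9 + 5 + 5 + 1 + 6 + 5 + 7 + 7 + 3 + 3 + 4 + 6 + 6 + 6 + 8 + 4 = 85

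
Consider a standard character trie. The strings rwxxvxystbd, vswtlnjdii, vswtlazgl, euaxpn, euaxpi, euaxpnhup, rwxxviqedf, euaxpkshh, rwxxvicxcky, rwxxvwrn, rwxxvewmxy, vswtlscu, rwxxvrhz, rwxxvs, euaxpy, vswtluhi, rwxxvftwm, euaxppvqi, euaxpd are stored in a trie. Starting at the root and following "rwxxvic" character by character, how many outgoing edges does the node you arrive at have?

The children of the "rwxxvic" node are the distinct next characters among strings starting with "rwxxvic".
Characters that immediately follow "rwxxvic" among the stored strings: {x}.
That node has 1 child edge.

1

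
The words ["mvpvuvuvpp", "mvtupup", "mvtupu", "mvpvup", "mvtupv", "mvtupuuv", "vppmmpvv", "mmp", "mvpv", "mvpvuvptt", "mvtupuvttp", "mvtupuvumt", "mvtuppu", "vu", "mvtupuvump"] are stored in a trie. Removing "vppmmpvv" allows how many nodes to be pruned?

7

After clearing the end-marker at "vppmmpvv", prune upward until reaching a node still needed by another word.
The suffix "ppmmpvv" (7 nodes) is used only by "vppmmpvv"; the node for "v" still has the child "u", so pruning stops there.
Nodes removed: 7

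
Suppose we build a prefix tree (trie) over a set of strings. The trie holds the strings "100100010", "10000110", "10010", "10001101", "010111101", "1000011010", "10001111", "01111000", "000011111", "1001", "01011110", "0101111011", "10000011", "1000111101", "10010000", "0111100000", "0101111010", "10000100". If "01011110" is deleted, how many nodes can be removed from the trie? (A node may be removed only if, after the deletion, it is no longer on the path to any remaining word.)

Walk "01011110" from the leaf back toward the root, removing each node that no remaining word uses.
Every node on "01011110" is still needed (e.g. by "010111101"), so nothing is freed.
Nodes removed: 0

0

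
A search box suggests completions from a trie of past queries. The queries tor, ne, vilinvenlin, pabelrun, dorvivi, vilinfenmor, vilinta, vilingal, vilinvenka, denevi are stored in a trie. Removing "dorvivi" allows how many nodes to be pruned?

6

After clearing the end-marker at "dorvivi", prune upward until reaching a node still needed by another word.
The suffix "orvivi" (6 nodes) is used only by "dorvivi"; the node for "d" still has the child "e", so pruning stops there.
Nodes removed: 6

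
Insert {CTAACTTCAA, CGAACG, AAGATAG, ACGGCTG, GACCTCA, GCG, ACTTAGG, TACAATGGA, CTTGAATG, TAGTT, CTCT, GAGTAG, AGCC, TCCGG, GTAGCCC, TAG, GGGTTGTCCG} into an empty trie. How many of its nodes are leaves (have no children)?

16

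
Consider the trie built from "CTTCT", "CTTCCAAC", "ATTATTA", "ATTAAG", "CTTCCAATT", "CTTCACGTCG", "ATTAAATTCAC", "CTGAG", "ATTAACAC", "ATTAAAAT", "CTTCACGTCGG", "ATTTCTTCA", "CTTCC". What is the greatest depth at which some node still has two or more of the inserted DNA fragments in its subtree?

10

Equivalently: take the maximum, over all pairs, of their longest common prefix length.
e.g. "CTTCACGTCG" and "CTTCACGTCGG" share the prefix "CTTCACGTCG" of length 10; no pair shares a longer one.
Longest shared-prefix length: 10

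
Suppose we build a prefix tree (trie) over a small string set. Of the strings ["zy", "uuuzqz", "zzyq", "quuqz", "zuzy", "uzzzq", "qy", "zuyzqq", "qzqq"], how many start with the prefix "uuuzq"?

1

Traverse to the node for "uuuzq", then collect every word in that subtree.
Matches: "uuuzqz"
Count: 1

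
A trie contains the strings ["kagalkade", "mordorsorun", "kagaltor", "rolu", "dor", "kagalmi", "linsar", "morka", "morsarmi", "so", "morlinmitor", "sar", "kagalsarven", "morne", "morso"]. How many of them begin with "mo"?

6

Traverse to the node for "mo", then collect every word in that subtree.
Words under "mo": mordorsorun, morka, morlinmitor, morne, morsarmi, morso
Count: 6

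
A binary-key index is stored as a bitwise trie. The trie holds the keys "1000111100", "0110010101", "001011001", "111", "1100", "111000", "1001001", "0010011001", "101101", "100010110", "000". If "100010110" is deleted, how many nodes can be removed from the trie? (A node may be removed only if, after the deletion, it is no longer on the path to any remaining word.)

4

A node on "100010110"'s path can go only if nothing else ends at it or branches off below it.
The suffix "0110" (4 nodes) is used only by "100010110"; the node for "10001" still has the child "1", so pruning stops there.
Nodes removed: 4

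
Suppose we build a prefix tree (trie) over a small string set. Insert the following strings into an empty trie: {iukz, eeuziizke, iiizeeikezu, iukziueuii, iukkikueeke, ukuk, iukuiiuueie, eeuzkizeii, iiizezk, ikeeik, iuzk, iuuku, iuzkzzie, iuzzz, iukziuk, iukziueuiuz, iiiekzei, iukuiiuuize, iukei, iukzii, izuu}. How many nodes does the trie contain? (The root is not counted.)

Trace insertions, counting only characters that open a new branch:
  "iukz" → 4 new (i, u, k, z)
  "eeuziizke" → 9 new (e, e, u, z, i, i, z, k, e)
  "iiizeeikezu" → prefix "i" already present; 10 new (i, i, z, e, e, i, k, e, z, u)
  "iukziueuii" → prefix "iukz" already present; 6 new (i, u, e, u, i, i)
  "iukkikueeke" → prefix "iuk" already present; 8 new (k, i, k, u, e, e, k, e)
  "ukuk" → 4 new (u, k, u, k)
  "iukuiiuueie" → prefix "iuk" already present; 8 new (u, i, i, u, u, e, i, e)
  "eeuzkizeii" → prefix "eeuz" already present; 6 new (k, i, z, e, i, i)
  "iiizezk" → prefix "iiize" already present; 2 new (z, k)
  "ikeeik" → prefix "i" already present; 5 new (k, e, e, i, k)
  "iuzk" → prefix "iu" already present; 2 new (z, k)
  "iuuku" → prefix "iu" already present; 3 new (u, k, u)
  "iuzkzzie" → prefix "iuzk" already present; 4 new (z, z, i, e)
  "iuzzz" → prefix "iuz" already present; 2 new (z, z)
  "iukziuk" → prefix "iukziu" already present; 1 new (k)
  "iukziueuiuz" → prefix "iukziueui" already present; 2 new (u, z)
  "iiiekzei" → prefix "iii" already present; 5 new (e, k, z, e, i)
  "iukuiiuuize" → prefix "iukuiiuu" already present; 3 new (i, z, e)
  "iukei" → prefix "iuk" already present; 2 new (e, i)
  "iukzii" → prefix "iukzi" already present; 1 new (i)
  "izuu" → prefix "i" already present; 3 new (z, u, u)
Total nodes = 4 + 9 + 10 + 6 + 8 + 4 + 8 + 6 + 2 + 5 + 2 + 3 + 4 + 2 + 1 + 2 + 5 + 3 + 2 + 1 + 3 = 90

90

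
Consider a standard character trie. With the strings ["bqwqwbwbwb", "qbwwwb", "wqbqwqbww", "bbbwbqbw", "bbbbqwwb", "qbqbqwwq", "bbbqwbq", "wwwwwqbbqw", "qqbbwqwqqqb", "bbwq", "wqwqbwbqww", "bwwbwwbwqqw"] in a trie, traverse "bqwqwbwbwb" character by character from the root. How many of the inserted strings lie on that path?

Check each prefix of "bqwqwbwbwb" against the stored set — each match is an end-marker on the path.
Prefixes of the query that are stored words: "bqwqwbwbwb"
Count: 1

1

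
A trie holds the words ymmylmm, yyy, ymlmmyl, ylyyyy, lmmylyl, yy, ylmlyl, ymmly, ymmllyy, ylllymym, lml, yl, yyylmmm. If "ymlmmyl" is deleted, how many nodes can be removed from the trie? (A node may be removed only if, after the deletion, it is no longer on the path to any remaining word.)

5

Walk "ymlmmyl" from the leaf back toward the root, removing each node that no remaining word uses.
The suffix "lmmyl" (5 nodes) is used only by "ymlmmyl"; the node for "ym" still has the child "m", so pruning stops there.
Nodes removed: 5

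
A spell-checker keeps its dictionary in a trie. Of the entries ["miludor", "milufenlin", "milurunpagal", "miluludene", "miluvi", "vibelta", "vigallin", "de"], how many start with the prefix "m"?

5

Walk to "m"; the words in its subtree are exactly those with that prefix.
Matches: "miludor", "milufenlin", "miluludene", "milurunpagal", "miluvi"
Count: 5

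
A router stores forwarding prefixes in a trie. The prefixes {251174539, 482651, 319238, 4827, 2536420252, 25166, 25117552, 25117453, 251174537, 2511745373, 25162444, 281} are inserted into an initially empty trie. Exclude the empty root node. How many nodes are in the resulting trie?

43

Insert word by word; a character creates a node only if that edge doesn't already exist:
  "251174539" → 9 new (2, 5, 1, 1, 7, 4, 5, 3, 9)
  "482651" → 6 new (4, 8, 2, 6, 5, 1)
  "319238" → 6 new (3, 1, 9, 2, 3, 8)
  "4827" → prefix "482" already present; 1 new (7)
  "2536420252" → prefix "25" already present; 8 new (3, 6, 4, 2, 0, 2, 5, 2)
  "25166" → prefix "251" already present; 2 new (6, 6)
  "25117552" → prefix "25117" already present; 3 new (5, 5, 2)
  "25117453" → prefix "25117453" already present; 0 new (none)
  "251174537" → prefix "25117453" already present; 1 new (7)
  "2511745373" → prefix "251174537" already present; 1 new (3)
  "25162444" → prefix "2516" already present; 4 new (2, 4, 4, 4)
  "281" → prefix "2" already present; 2 new (8, 1)
Total nodes = 9 + 6 + 6 + 1 + 8 + 2 + 3 + 0 + 1 + 1 + 4 + 2 = 43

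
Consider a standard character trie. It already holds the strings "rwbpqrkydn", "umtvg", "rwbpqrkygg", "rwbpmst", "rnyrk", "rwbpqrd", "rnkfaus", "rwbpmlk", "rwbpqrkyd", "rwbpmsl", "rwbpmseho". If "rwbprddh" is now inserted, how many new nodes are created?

4

The longest prefix of "rwbprddh" already in the trie is "rwbp" (length 4).
Each of the 4 remaining characters creates one node.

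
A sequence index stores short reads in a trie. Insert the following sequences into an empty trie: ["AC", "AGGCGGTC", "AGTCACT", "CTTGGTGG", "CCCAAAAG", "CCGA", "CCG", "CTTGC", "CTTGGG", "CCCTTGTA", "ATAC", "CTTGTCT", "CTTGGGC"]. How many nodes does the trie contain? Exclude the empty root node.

45

For each word, the new-node count is its length minus the longest prefix already in the trie:
  "AC" → 2 new (A, C)
  "AGGCGGTC" → prefix "A" already present; 7 new (G, G, C, G, G, T, C)
  "AGTCACT" → prefix "AG" already present; 5 new (T, C, A, C, T)
  "CTTGGTGG" → 8 new (C, T, T, G, G, T, G, G)
  "CCCAAAAG" → prefix "C" already present; 7 new (C, C, A, A, A, A, G)
  "CCGA" → prefix "CC" already present; 2 new (G, A)
  "CCG" → prefix "CCG" already present; 0 new (none)
  "CTTGC" → prefix "CTTG" already present; 1 new (C)
  "CTTGGG" → prefix "CTTGG" already present; 1 new (G)
  "CCCTTGTA" → prefix "CCC" already present; 5 new (T, T, G, T, A)
  "ATAC" → prefix "A" already present; 3 new (T, A, C)
  "CTTGTCT" → prefix "CTTG" already present; 3 new (T, C, T)
  "CTTGGGC" → prefix "CTTGGG" already present; 1 new (C)
Total nodes = 2 + 7 + 5 + 8 + 7 + 2 + 0 + 1 + 1 + 5 + 3 + 3 + 1 = 45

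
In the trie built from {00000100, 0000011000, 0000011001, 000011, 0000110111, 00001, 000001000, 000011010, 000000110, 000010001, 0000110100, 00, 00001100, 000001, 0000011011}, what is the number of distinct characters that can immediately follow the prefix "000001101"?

1

The children of the "000001101" node are the distinct next characters among strings starting with "000001101".
Characters that immediately follow "000001101" among the stored strings: {1}.
That node has 1 child edge.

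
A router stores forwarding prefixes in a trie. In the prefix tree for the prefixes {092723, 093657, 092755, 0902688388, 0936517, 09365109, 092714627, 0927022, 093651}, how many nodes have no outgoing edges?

Leaves are exactly the stored words that no other stored word extends.
Those words: "0902688388", "0927022", "092714627", "092723", "092755", "09365109", "0936517", "093657"
Leaf count: 8

8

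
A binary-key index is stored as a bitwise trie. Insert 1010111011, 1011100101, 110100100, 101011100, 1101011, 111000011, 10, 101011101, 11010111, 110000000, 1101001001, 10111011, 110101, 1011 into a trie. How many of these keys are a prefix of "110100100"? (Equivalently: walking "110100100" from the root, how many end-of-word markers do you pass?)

1

Walk "110100100" from the root; an end-of-word marker is hit whenever a stored word is a prefix of "110100100".
Prefixes of the query that are stored words: "110100100"
Count: 1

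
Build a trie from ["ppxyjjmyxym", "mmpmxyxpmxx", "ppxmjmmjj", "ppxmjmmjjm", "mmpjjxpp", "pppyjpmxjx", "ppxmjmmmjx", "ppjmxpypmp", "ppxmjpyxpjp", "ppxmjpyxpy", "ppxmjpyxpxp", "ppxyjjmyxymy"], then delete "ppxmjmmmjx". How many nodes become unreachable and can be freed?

3

Walk "ppxmjmmmjx" from the leaf back toward the root, removing each node that no remaining word uses.
The suffix "mjx" (3 nodes) is used only by "ppxmjmmmjx"; the node for "ppxmjmm" still has the child "j", so pruning stops there.
Nodes removed: 3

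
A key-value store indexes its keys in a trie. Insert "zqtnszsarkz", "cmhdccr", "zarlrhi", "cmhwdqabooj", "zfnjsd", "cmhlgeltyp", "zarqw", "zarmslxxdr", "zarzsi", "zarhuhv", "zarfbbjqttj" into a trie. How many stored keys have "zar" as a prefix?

Walk to "zar"; the words in its subtree are exactly those with that prefix.
Matches: "zarfbbjqttj", "zarhuhv", "zarlrhi", "zarmslxxdr", "zarqw", "zarzsi"
Count: 6

6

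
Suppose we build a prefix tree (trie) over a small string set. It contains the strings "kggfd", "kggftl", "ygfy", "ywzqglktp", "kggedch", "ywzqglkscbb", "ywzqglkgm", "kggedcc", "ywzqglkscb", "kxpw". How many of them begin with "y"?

5

Traverse to the node for "y", then collect every word in that subtree.
Matches: "ygfy", "ywzqglkgm", "ywzqglkscb", "ywzqglkscbb", "ywzqglktp"
Count: 5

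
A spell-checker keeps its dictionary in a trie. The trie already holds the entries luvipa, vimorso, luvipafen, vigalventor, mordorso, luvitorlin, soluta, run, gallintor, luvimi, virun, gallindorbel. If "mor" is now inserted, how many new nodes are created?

Every character of "mor" already lies on an existing path (it is a prefix of some stored word).
No new nodes are needed: 0.

0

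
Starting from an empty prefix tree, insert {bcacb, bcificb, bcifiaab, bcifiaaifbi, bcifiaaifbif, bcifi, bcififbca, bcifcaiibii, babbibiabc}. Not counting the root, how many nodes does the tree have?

38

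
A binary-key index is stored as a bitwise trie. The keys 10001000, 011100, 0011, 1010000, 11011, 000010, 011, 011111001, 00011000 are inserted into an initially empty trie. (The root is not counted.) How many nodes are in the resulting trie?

Trace insertions, counting only characters that open a new branch:
  "10001000" → 8 new (1, 0, 0, 0, 1, 0, 0, 0)
  "011100" → 6 new (0, 1, 1, 1, 0, 0)
  "0011" → prefix "0" already present; 3 new (0, 1, 1)
  "1010000" → prefix "10" already present; 5 new (1, 0, 0, 0, 0)
  "11011" → prefix "1" already present; 4 new (1, 0, 1, 1)
  "000010" → prefix "00" already present; 4 new (0, 0, 1, 0)
  "011" → prefix "011" already present; 0 new (none)
  "011111001" → prefix "0111" already present; 5 new (1, 1, 0, 0, 1)
  "00011000" → prefix "000" already present; 5 new (1, 1, 0, 0, 0)
Total nodes = 8 + 6 + 3 + 5 + 4 + 4 + 0 + 5 + 5 = 40

40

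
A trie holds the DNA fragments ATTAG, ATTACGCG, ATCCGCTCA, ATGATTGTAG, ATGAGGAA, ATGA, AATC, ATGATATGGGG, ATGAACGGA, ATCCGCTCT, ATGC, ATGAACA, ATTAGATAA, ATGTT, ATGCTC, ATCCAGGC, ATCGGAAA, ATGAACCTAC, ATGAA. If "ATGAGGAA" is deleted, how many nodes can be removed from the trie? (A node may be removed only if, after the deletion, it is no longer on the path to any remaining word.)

4

After clearing the end-marker at "ATGAGGAA", prune upward until reaching a node still needed by another word.
The suffix "GGAA" (4 nodes) is used only by "ATGAGGAA"; the node for "ATGA" still has the child "T", so pruning stops there.
Nodes removed: 4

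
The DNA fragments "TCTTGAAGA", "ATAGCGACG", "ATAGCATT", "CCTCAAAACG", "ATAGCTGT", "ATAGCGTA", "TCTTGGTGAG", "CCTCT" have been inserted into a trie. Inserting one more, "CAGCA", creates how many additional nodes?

4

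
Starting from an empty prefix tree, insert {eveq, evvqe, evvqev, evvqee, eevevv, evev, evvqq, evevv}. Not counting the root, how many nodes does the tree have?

17

Insert word by word; a character creates a node only if that edge doesn't already exist:
  "eveq" → 4 new (e, v, e, q)
  "evvqe" → prefix "ev" already present; 3 new (v, q, e)
  "evvqev" → prefix "evvqe" already present; 1 new (v)
  "evvqee" → prefix "evvqe" already present; 1 new (e)
  "eevevv" → prefix "e" already present; 5 new (e, v, e, v, v)
  "evev" → prefix "eve" already present; 1 new (v)
  "evvqq" → prefix "evvq" already present; 1 new (q)
  "evevv" → prefix "evev" already present; 1 new (v)
Total nodes = 4 + 3 + 1 + 1 + 5 + 1 + 1 + 1 = 17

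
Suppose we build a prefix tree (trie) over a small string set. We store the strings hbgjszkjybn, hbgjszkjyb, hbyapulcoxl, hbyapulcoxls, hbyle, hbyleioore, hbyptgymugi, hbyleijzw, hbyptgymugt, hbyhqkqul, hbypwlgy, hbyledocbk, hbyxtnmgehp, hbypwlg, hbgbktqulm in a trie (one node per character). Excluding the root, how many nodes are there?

70

Count nodes per top-level branch (shared prefixes stored once):
  'h'-branch (hbgbktqulm, hbgjszkjyb, hbgjszkjybn, hbyapulcoxl, hbyapulcoxls, hbyhqkqul, hbyle, hbyledocbk, hbyleijzw, hbyleioore, hbyptgymugi, hbyptgymugt, hbypwlg, hbypwlgy, hbyxtnmgehp): 70 nodes
Sum: 70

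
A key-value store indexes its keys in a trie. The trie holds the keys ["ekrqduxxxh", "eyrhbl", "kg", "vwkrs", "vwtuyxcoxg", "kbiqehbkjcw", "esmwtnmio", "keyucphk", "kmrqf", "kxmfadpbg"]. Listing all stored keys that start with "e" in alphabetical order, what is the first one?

DFS of the "e" subtree visits, in order: "ekrqduxxxh", "esmwtnmio", "eyrhbl"
The 1st is ekrqduxxxh.

ekrqduxxxh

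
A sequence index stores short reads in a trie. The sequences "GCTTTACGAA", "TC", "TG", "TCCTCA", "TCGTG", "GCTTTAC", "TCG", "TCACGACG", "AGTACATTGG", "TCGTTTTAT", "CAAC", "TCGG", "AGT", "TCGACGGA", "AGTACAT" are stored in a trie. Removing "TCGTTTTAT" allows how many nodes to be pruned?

A node on "TCGTTTTAT"'s path can go only if nothing else ends at it or branches off below it.
The suffix "TTTAT" (5 nodes) is used only by "TCGTTTTAT"; the node for "TCGT" still has the child "G", so pruning stops there.
Nodes removed: 5

5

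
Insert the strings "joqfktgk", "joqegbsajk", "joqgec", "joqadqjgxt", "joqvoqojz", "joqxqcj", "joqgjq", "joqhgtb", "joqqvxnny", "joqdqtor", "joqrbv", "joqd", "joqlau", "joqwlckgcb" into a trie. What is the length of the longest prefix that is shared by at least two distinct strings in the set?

4

Look for the deepest trie node that still has at least two words in its subtree.
"joqd" and "joqdqtor" agree on "joqd" (4 characters) before diverging; nothing deeper is shared.
Longest shared-prefix length: 4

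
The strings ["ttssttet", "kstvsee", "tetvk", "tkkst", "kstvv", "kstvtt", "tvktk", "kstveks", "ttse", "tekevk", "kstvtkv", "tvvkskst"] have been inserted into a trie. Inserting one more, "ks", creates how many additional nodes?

0

Every character of "ks" already lies on an existing path (it is a prefix of some stored word).
No new nodes are needed: 0.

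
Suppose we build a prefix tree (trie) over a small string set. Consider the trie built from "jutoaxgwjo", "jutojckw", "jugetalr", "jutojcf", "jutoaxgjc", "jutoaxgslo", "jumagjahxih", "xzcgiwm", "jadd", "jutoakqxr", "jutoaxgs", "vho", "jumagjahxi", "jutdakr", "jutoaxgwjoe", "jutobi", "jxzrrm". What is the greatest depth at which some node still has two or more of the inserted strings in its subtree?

The deepest shared node is where two words last agree before diverging.
e.g. "jumagjahxi" and "jumagjahxih" share the prefix "jumagjahxi" of length 10; no pair shares a longer one.
Longest shared-prefix length: 10

10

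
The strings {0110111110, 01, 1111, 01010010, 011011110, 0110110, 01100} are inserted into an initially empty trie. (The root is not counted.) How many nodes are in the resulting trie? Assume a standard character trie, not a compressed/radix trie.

23

Insert word by word; a character creates a node only if that edge doesn't already exist:
  "0110111110" → 10 new (0, 1, 1, 0, 1, 1, 1, 1, 1, 0)
  "01" → prefix "01" already present; 0 new (none)
  "1111" → 4 new (1, 1, 1, 1)
  "01010010" → prefix "01" already present; 6 new (0, 1, 0, 0, 1, 0)
  "011011110" → prefix "01101111" already present; 1 new (0)
  "0110110" → prefix "011011" already present; 1 new (0)
  "01100" → prefix "0110" already present; 1 new (0)
Total nodes = 10 + 0 + 4 + 6 + 1 + 1 + 1 = 23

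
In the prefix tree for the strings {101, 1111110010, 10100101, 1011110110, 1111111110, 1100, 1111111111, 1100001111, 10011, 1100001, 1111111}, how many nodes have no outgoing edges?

7

A leaf is a node with no children — equivalently, the end of a word that is not a proper prefix of any other stored word.
Those words: "10011", "10100101", "1011110110", "1100001111", "1111110010", "1111111110", "1111111111"
Leaf count: 7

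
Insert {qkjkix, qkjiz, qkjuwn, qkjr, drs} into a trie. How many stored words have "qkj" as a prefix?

4

Traverse to the node for "qkj", then collect every word in that subtree.
Words under "qkj": qkjiz, qkjkix, qkjr, qkjuwn
Count: 4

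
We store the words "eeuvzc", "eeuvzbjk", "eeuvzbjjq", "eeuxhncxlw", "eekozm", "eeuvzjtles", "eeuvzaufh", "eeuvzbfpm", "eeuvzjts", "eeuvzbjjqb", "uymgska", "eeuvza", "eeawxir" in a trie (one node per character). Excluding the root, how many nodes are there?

48

Trace insertions, counting only characters that open a new branch:
  "eeuvzc" → 6 new (e, e, u, v, z, c)
  "eeuvzbjk" → prefix "eeuvz" already present; 3 new (b, j, k)
  "eeuvzbjjq" → prefix "eeuvzbj" already present; 2 new (j, q)
  "eeuxhncxlw" → prefix "eeu" already present; 7 new (x, h, n, c, x, l, w)
  "eekozm" → prefix "ee" already present; 4 new (k, o, z, m)
  "eeuvzjtles" → prefix "eeuvz" already present; 5 new (j, t, l, e, s)
  "eeuvzaufh" → prefix "eeuvz" already present; 4 new (a, u, f, h)
  "eeuvzbfpm" → prefix "eeuvzb" already present; 3 new (f, p, m)
  "eeuvzjts" → prefix "eeuvzjt" already present; 1 new (s)
  "eeuvzbjjqb" → prefix "eeuvzbjjq" already present; 1 new (b)
  "uymgska" → 7 new (u, y, m, g, s, k, a)
  "eeuvza" → prefix "eeuvza" already present; 0 new (none)
  "eeawxir" → prefix "ee" already present; 5 new (a, w, x, i, r)
Total nodes = 6 + 3 + 2 + 7 + 4 + 5 + 4 + 3 + 1 + 1 + 7 + 0 + 5 = 48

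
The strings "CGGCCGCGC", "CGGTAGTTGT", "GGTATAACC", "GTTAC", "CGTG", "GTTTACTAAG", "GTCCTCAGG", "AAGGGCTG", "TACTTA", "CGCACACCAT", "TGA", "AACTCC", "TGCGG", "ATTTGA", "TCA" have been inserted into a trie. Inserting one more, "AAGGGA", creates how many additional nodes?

1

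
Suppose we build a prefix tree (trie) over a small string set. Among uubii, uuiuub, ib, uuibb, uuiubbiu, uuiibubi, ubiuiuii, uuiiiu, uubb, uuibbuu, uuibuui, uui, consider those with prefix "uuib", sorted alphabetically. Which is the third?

uuibuui

Words with prefix "uuib", in lexicographic order: "uuibb", "uuibbuu", "uuibuui"
Position 3: uuibuui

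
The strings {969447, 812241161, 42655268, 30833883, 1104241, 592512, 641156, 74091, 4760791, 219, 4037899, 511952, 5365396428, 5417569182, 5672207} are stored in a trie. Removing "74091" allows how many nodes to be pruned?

5

A node on "74091"'s path can go only if nothing else ends at it or branches off below it.
No other word shares any prefix with "74091", so all 5 of its nodes go.
Nodes removed: 5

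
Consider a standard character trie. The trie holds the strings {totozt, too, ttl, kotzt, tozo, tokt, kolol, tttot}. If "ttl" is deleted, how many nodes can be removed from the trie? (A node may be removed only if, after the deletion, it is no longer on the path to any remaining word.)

1

After clearing the end-marker at "ttl", prune upward until reaching a node still needed by another word.
The suffix "l" (1 node) is used only by "ttl"; the node for "tt" still has the child "t", so pruning stops there.
Nodes removed: 1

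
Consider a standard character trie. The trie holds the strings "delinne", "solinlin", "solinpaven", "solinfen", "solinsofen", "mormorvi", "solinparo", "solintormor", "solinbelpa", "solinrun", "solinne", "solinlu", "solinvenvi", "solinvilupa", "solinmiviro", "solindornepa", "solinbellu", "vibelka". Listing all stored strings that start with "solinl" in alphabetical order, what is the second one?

solinlu

DFS of the "solinl" subtree visits, in order: "solinlin", "solinlu"
Position 2: solinlu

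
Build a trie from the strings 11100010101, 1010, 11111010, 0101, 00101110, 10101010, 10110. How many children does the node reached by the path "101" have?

2

Follow the path "101" to its node, then look at its outgoing edges.
Distinct next characters after "101": 0, 1.
That node has 2 child edges.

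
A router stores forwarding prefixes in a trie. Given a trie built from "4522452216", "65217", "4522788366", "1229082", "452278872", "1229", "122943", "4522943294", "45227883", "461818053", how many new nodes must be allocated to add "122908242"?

Walking "122908242" from the root, the first 7 characters ("1229082") follow existing edges; "4" is the first miss.
So 9 − 7 = 2 new nodes.

2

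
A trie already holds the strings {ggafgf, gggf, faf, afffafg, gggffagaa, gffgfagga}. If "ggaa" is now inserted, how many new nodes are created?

1

The longest prefix of "ggaa" already in the trie is "gga" (length 3).
So 4 − 3 = 1 new nodes.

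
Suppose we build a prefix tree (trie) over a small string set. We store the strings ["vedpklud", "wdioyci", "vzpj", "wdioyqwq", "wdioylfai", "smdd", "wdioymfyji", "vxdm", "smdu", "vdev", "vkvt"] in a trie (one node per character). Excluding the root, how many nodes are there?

44

Count nodes per top-level branch (shared prefixes stored once):
  's'-branch (smdd, smdu): 5 nodes
  'v'-branch (vdev, vedpklud, vkvt, vxdm, vzpj): 20 nodes
  'w'-branch (wdioyci, wdioylfai, wdioymfyji, wdioyqwq): 19 nodes
Sum: 44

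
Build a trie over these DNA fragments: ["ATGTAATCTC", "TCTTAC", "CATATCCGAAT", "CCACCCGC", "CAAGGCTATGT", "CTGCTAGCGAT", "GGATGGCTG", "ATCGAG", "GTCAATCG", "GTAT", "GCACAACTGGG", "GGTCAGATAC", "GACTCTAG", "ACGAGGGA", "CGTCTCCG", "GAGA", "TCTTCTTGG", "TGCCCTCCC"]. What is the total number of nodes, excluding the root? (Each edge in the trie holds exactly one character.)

Count nodes per top-level branch (shared prefixes stored once):
  'A'-branch (ACGAGGGA, ATCGAG, ATGTAATCTC): 21 nodes
  'C'-branch (CAAGGCTATGT, CATATCCGAAT, CCACCCGC, CGTCTCCG, CTGCTAGCGAT): 44 nodes
  'G'-branch (GACTCTAG, GAGA, GCACAACTGGG, GGATGGCTG, GGTCAGATAC, GTAT, GTCAATCG): 45 nodes
  'T'-branch (TCTTAC, TCTTCTTGG, TGCCCTCCC): 19 nodes
Sum: 129

129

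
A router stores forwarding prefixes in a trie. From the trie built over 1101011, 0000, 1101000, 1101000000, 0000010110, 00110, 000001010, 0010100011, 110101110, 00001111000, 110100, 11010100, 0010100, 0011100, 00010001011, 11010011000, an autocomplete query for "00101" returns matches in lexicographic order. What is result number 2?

Words with prefix "00101", in lexicographic order: "0010100", "0010100011"
The 2nd is 0010100011.

0010100011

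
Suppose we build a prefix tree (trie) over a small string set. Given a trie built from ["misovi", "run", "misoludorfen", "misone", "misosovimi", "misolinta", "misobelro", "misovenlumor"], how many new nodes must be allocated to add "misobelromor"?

The longest prefix of "misobelromor" already in the trie is "misobelro" (length 9).
New nodes needed: |"misobelromor"| − 9 = 12 − 9 = 3.

3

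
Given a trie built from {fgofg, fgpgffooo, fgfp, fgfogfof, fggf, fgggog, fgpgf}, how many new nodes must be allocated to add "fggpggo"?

4

Walking "fggpggo" from the root, the first 3 characters ("fgg") follow existing edges; "p" is the first miss.
New nodes needed: |"fggpggo"| − 3 = 7 − 3 = 4.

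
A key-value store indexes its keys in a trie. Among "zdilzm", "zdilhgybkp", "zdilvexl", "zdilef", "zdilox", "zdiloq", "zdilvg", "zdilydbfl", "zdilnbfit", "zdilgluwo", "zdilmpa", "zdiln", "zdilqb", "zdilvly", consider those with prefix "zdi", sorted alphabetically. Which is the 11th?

zdilvg

Filter for "zdi…" and sort: "zdilef", "zdilgluwo", "zdilhgybkp", "zdilmpa", "zdiln", "zdilnbfit", "zdiloq", "zdilox", "zdilqb", "zdilvexl", "zdilvg", "zdilvly", "zdilydbfl", "zdilzm"
Position 11: zdilvg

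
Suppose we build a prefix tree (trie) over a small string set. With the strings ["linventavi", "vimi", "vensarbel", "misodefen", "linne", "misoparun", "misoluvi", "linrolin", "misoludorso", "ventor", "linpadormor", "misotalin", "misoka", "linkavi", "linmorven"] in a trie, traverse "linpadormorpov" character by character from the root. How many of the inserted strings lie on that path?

Traverse "linpadormorpov" character by character; count nodes along the way that are marked as word ends.
Prefixes of the query that are stored words: "linpadormor"
Count: 1

1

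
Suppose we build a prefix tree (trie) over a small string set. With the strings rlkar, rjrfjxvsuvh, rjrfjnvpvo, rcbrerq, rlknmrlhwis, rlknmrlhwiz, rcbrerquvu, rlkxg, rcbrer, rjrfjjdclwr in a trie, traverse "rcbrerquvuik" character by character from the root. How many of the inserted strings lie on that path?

Check each prefix of "rcbrerquvuik" against the stored set — each match is an end-marker on the path.
Prefixes of the query that are stored words: "rcbrer", "rcbrerq", "rcbrerquvu"
Count: 3

3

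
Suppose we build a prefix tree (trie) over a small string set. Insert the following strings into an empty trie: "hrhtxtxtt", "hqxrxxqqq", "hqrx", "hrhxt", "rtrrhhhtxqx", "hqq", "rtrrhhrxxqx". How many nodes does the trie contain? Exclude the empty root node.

Trie structure (* marks end of a word):
(root)
├─ h
│  ├─ q
│  │  ├─ q *
│  │  ├─ r
│  │  │  └─ x *
│  │  └─ x
│  │     └─ r
│  │        └─ x
│  │           └─ x
│  │              └─ q
│  │                 └─ q
│  │                    └─ q *
│  └─ r
│     └─ h
│        ├─ t
│        │  └─ x
│        │     └─ t
│        │        └─ x
│        │           └─ t
│        │              └─ t *
│        └─ x
│           └─ t *
└─ r
   └─ t
      └─ r
         └─ r
            └─ h
               └─ h
                  ├─ h
                  │  └─ t
                  │     └─ x
                  │        └─ q
                  │           └─ x *
                  └─ r
                     └─ x
                        └─ x
                           └─ q
                              └─ x *
Counting every labelled node above: 38.

38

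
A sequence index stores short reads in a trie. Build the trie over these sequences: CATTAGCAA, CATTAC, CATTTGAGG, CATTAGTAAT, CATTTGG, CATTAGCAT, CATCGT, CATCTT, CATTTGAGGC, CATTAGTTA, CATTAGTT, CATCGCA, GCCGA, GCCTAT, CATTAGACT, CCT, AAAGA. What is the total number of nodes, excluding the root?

Insert word by word; a character creates a node only if that edge doesn't already exist:
  "CATTAGCAA" → 9 new (C, A, T, T, A, G, C, A, A)
  "CATTAC" → prefix "CATTA" already present; 1 new (C)
  "CATTTGAGG" → prefix "CATT" already present; 5 new (T, G, A, G, G)
  "CATTAGTAAT" → prefix "CATTAG" already present; 4 new (T, A, A, T)
  "CATTTGG" → prefix "CATTTG" already present; 1 new (G)
  "CATTAGCAT" → prefix "CATTAGCA" already present; 1 new (T)
  "CATCGT" → prefix "CAT" already present; 3 new (C, G, T)
  "CATCTT" → prefix "CATC" already present; 2 new (T, T)
  "CATTTGAGGC" → prefix "CATTTGAGG" already present; 1 new (C)
  "CATTAGTTA" → prefix "CATTAGT" already present; 2 new (T, A)
  "CATTAGTT" → prefix "CATTAGTT" already present; 0 new (none)
  "CATCGCA" → prefix "CATCG" already present; 2 new (C, A)
  "GCCGA" → 5 new (G, C, C, G, A)
  "GCCTAT" → prefix "GCC" already present; 3 new (T, A, T)
  "CATTAGACT" → prefix "CATTAG" already present; 3 new (A, C, T)
  "CCT" → prefix "C" already present; 2 new (C, T)
  "AAAGA" → 5 new (A, A, A, G, A)
Total nodes = 9 + 1 + 5 + 4 + 1 + 1 + 3 + 2 + 1 + 2 + 0 + 2 + 5 + 3 + 3 + 2 + 5 = 49

49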